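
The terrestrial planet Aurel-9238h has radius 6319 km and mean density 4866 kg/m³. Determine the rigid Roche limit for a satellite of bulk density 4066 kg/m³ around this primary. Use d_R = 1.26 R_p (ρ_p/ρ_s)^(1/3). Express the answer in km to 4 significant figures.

d_R = 1.26 × 6319 km × (4866/4066)^(1/3)
    = 8453 km

8453 km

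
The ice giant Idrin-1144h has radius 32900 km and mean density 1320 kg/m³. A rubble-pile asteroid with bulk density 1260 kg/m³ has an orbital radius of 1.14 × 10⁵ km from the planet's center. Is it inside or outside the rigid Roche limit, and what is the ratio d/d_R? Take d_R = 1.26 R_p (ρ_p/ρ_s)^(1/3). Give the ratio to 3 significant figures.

d_R = 1.26 × (32900 km) × (1320/1260)^(1/3) = 42100 km
d/d_R = (1.14 × 10⁵) / (42100) = 2.71
Since d/d_R > 1, the body is outside the Roche limit.

outside; d/d_R ≈ 2.71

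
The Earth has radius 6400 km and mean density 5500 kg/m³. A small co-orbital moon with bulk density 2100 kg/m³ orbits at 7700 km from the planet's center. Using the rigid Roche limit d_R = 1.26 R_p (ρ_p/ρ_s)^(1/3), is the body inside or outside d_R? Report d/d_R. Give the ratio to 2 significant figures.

inside; d/d_R ≈ 0.69

d_R = 1.26 × (6400 km) × (5500/2100)^(1/3) = 11120 km
d/d_R = (7700) / (11120) = 0.69
Since d/d_R < 1, the body is inside the Roche limit.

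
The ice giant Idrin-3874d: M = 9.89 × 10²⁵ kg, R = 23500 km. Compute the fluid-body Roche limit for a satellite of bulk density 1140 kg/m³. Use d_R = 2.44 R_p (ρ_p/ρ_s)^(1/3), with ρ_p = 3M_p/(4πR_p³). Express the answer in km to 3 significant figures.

ρ_p = 3M_p/(4πR_p³) = 3 × (9.89 × 10²⁵) / (4π × (2.35 × 10⁷ m)³) = 1820 kg/m³
d_R = 2.44 × 23500 km × (1820/1140)^(1/3)
    = 67000 km

67000 km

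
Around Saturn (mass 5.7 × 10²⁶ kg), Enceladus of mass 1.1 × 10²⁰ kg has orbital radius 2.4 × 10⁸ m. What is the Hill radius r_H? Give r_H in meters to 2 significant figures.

9.6 × 10⁵ m

r_H ≈ a (m/3M)^(1/3)
    = (2.4 × 10⁸) × (1.1 × 10²⁰ / (3 × 5.7 × 10²⁶))^(1/3)
    = 9.6 × 10⁵ m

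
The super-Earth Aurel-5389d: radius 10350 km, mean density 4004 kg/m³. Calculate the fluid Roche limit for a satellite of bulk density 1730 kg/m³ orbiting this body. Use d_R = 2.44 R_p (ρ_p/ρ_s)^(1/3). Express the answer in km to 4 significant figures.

d_R = 2.44 × 10350 km × (4004/1730)^(1/3)
    = 33410 km

33410 km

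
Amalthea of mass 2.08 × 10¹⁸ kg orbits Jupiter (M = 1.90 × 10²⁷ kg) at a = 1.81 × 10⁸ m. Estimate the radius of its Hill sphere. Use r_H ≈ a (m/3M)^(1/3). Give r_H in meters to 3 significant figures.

r_H ≈ a (m/3M)^(1/3)
    = (1.81 × 10⁸) × (2.08 × 10¹⁸ / (3 × 1.90 × 10²⁷))^(1/3)
    = 1.29 × 10⁵ m

1.29 × 10⁵ m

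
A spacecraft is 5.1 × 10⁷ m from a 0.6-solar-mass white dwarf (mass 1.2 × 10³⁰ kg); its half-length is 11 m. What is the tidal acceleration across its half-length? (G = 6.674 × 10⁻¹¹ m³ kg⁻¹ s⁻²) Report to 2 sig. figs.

1.3 × 10⁻² m/s²

Δa = 2GMr/d³
   = 2 × (6.674 × 10⁻¹¹) × (1.2 × 10³⁰) × (11) / (5.1 × 10⁷)³
   = 1.3 × 10⁻² m/s²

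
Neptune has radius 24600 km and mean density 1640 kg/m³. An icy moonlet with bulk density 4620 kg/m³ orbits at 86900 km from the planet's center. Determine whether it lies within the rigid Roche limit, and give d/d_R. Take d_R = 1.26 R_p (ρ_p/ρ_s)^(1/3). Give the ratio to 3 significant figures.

d_R = 1.26 × (24600 km) × (1640/4620)^(1/3) = 21950 km
d/d_R = (86900) / (21950) = 3.96
Since d/d_R > 1, the body is outside the Roche limit.

outside; d/d_R ≈ 3.96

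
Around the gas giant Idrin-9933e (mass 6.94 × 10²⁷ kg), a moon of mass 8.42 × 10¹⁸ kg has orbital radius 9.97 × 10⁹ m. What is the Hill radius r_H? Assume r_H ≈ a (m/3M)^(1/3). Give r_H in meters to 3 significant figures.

r_H ≈ a (m/3M)^(1/3)
    = (9.97 × 10⁹) × (8.42 × 10¹⁸ / (3 × 6.94 × 10²⁷))^(1/3)
    = 7.37 × 10⁶ m

7.37 × 10⁶ m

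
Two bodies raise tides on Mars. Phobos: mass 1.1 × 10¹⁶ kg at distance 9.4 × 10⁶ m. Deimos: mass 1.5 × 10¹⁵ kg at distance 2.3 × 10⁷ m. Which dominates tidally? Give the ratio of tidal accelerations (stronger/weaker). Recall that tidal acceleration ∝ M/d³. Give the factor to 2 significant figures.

Phobos, by a factor of ≈ 110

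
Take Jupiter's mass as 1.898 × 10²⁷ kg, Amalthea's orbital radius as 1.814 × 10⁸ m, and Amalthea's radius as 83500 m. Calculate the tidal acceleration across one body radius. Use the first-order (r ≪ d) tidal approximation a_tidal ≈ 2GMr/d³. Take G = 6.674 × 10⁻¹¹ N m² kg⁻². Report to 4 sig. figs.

3.544 × 10⁻³ m/s²

Δa = 2GMr/d³
   = 2 × (6.674 × 10⁻¹¹) × (1.898 × 10²⁷) × (83500) / (1.814 × 10⁸)³
   = 3.544 × 10⁻³ m/s²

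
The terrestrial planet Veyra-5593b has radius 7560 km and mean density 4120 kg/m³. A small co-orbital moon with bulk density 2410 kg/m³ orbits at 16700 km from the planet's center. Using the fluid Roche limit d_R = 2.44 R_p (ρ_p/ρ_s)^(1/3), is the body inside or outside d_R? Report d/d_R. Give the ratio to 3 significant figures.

d_R = 2.44 × (7560 km) × (4120/2410)^(1/3) = 22060 km
d/d_R = (16700) / (22060) = 0.757
Since d/d_R < 1, the body is inside the Roche limit.

inside; d/d_R ≈ 0.757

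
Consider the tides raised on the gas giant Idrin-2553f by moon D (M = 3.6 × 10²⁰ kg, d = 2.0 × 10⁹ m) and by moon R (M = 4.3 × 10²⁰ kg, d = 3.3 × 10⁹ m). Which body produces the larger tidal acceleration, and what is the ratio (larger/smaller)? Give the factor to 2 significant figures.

Tidal acceleration ∝ M/d³, so compare M/d³ for each.
Moon D: (3.6 × 10²⁰) / (2.0 × 10⁹)³ = 4.500 × 10⁻⁸
Moon R: (4.3 × 10²⁰) / (3.3 × 10⁹)³ = 1.197 × 10⁻⁸
Ratio (larger/smaller) = 3.8

Moon D, by a factor of ≈ 3.8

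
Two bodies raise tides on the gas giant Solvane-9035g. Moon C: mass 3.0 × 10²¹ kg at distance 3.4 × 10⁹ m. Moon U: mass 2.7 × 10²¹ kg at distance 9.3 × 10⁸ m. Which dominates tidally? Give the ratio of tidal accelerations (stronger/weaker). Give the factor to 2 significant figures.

The tide-raising term goes as M/d³ (the gradient of a 1/d² field).
Moon C: (3.0 × 10²¹) / (3.4 × 10⁹)³ = 7.633 × 10⁻⁸
Moon U: (2.7 × 10²¹) / (9.3 × 10⁸)³ = 3.357 × 10⁻⁶
Ratio (larger/smaller) = 44

Moon U, by a factor of ≈ 44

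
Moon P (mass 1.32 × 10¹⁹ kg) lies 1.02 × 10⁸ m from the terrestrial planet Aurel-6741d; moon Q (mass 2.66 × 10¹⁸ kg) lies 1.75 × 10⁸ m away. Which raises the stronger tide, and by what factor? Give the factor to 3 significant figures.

Tidal stretch scales as M/d³; compute that for each body.
Moon P: (1.32 × 10¹⁹) / (1.02 × 10⁸)³ = 1.244 × 10⁻⁵
Moon Q: (2.66 × 10¹⁸) / (1.75 × 10⁸)³ = 4.963 × 10⁻⁷
Ratio (larger/smaller) = 25.1

Moon P, by a factor of ≈ 25.1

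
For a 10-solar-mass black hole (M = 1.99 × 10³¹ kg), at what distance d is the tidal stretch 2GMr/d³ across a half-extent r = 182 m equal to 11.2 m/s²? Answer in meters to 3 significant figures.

2GMr/d³ = a_tidal  ⇒  d = (2GMr / a_tidal)^(1/3)
d = (2 × 6.674×10⁻¹¹ × (1.99 × 10³¹) × (182) / (11.2))^(1/3)
  = 3.51 × 10⁷ m

3.51 × 10⁷ m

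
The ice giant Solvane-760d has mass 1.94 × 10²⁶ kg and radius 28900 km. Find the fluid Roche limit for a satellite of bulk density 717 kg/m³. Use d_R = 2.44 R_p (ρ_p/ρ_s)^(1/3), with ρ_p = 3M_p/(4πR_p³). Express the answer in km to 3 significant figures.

97900 km

ρ_p = 3M_p/(4πR_p³) = 3 × (1.94 × 10²⁶) / (4π × (2.89 × 10⁷ m)³) = 1920 kg/m³
d_R = 2.44 × 28900 km × (1920/717)^(1/3)
    = 97900 km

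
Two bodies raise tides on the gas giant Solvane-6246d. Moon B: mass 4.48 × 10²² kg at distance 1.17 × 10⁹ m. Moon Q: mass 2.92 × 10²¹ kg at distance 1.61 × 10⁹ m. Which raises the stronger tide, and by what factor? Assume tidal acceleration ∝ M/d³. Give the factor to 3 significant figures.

Moon B, by a factor of ≈ 40.0

Compare M/d³ for the two perturbers:
Moon B: (4.48 × 10²²) / (1.17 × 10⁹)³ = 2.797 × 10⁻⁵
Moon Q: (2.92 × 10²¹) / (1.61 × 10⁹)³ = 6.997 × 10⁻⁷
Ratio (larger/smaller) = 40.0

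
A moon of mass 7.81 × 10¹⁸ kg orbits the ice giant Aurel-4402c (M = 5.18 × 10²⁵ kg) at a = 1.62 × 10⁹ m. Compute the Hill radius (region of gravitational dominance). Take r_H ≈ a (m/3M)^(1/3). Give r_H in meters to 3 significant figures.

5.98 × 10⁶ m

r_H ≈ a (m/3M)^(1/3)
    = (1.62 × 10⁹) × (7.81 × 10¹⁸ / (3 × 5.18 × 10²⁵))^(1/3)
    = 5.98 × 10⁶ m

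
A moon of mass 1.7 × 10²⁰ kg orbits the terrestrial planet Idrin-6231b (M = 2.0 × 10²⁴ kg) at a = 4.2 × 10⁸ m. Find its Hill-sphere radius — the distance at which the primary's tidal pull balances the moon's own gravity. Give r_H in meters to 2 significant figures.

r_H ≈ a (m/3M)^(1/3)
    = (4.2 × 10⁸) × (1.7 × 10²⁰ / (3 × 2.0 × 10²⁴))^(1/3)
    = 1.3 × 10⁷ m

1.3 × 10⁷ m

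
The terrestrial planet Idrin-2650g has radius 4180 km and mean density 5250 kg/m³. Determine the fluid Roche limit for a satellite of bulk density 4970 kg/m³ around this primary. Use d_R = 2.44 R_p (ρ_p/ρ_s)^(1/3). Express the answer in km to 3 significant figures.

d_R = 2.44 × 4180 km × (5250/4970)^(1/3)
    = 10400 km

10400 km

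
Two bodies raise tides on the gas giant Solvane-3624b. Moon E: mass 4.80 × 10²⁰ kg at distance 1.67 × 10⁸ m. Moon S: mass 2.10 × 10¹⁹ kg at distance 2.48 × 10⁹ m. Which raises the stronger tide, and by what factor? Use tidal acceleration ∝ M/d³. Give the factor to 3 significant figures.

Moon E, by a factor of ≈ 74900

Tidal acceleration ∝ M/d³, so compare M/d³ for each.
Moon E: (4.80 × 10²⁰) / (1.67 × 10⁸)³ = 1.031 × 10⁻⁴
Moon S: (2.10 × 10¹⁹) / (2.48 × 10⁹)³ = 1.377 × 10⁻⁹
Ratio (larger/smaller) = 74900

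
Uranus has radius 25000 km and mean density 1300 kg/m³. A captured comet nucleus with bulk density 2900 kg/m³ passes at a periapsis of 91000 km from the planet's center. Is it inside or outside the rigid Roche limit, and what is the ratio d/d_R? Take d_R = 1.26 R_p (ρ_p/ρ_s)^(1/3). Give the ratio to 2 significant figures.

outside; d/d_R ≈ 3.8

d_R = 1.26 × (25000 km) × (1300/2900)^(1/3) = 24110 km
d/d_R = (91000) / (24110) = 3.8
Since d/d_R > 1, the body is outside the Roche limit.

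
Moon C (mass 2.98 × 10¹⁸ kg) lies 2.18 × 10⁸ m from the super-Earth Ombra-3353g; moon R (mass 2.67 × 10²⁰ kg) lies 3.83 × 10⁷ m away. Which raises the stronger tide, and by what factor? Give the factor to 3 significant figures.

Moon R, by a factor of ≈ 16500

Compare M/d³ for the two perturbers:
Moon C: (2.98 × 10¹⁸) / (2.18 × 10⁸)³ = 2.876 × 10⁻⁷
Moon R: (2.67 × 10²⁰) / (3.83 × 10⁷)³ = 4.752 × 10⁻³
Ratio (larger/smaller) = 16500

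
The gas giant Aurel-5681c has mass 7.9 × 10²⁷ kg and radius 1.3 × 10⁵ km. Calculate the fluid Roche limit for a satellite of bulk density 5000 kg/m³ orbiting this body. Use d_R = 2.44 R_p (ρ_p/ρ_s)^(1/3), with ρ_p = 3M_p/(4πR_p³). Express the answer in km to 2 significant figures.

ρ_p = 3M_p/(4πR_p³) = 3 × (7.9 × 10²⁷) / (4π × (1.3 × 10⁸ m)³) = 860 kg/m³
d_R = 2.44 × 1.3 × 10⁵ km × (860/5000)^(1/3)
    = 1.8 × 10⁵ km

1.8 × 10⁵ km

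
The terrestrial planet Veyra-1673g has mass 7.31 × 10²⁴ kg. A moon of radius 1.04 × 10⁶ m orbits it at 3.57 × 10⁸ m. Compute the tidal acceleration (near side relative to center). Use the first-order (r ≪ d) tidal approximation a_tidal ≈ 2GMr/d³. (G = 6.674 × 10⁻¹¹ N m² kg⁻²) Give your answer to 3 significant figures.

a_tidal = 2GMr/d³
        = 2 × (6.674 × 10⁻¹¹) × (7.31 × 10²⁴) × (1.04 × 10⁶) / (3.57 × 10⁸)³
        = 2.23 × 10⁻⁵ m/s²

2.23 × 10⁻⁵ m/s²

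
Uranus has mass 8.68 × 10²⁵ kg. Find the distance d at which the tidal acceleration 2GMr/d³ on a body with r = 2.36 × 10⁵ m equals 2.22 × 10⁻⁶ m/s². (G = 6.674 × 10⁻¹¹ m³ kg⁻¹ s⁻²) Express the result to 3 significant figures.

1.07 × 10⁹ m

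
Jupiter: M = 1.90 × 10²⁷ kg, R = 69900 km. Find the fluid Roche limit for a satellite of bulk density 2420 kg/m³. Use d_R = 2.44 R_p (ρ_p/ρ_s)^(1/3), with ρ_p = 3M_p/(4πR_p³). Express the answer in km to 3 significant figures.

1.40 × 10⁵ km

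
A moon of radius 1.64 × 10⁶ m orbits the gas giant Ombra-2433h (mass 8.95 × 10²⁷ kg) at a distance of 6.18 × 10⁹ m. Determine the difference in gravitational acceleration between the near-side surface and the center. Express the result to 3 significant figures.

a_tidal = 2GMr/d³
        = 2 × (6.674 × 10⁻¹¹) × (8.95 × 10²⁷) × (1.64 × 10⁶) / (6.18 × 10⁹)³
        = 8.30 × 10⁻⁶ m/s²

8.30 × 10⁻⁶ m/s²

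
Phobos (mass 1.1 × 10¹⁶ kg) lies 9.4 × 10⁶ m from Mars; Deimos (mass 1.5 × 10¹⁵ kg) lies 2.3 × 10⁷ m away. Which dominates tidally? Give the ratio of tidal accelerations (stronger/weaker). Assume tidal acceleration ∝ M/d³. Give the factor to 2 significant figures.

Compare M/d³ for the two perturbers:
Phobos: (1.1 × 10¹⁶) / (9.4 × 10⁶)³ = 1.324 × 10⁻⁵
Deimos: (1.5 × 10¹⁵) / (2.3 × 10⁷)³ = 1.233 × 10⁻⁷
Ratio (larger/smaller) = 110

Phobos, by a factor of ≈ 110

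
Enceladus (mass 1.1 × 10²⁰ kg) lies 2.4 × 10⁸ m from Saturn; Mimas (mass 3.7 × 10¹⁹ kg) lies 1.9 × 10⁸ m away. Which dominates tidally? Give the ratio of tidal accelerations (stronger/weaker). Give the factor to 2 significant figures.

Enceladus, by a factor of ≈ 1.5

Compare M/d³ for the two perturbers:
Enceladus: (1.1 × 10²⁰) / (2.4 × 10⁸)³ = 7.957 × 10⁻⁶
Mimas: (3.7 × 10¹⁹) / (1.9 × 10⁸)³ = 5.394 × 10⁻⁶
Ratio (larger/smaller) = 1.5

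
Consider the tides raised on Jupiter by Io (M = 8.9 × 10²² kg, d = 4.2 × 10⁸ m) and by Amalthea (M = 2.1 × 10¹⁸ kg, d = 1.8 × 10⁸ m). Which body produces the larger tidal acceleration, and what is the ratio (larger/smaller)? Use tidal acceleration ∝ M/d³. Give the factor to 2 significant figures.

The tide-raising term goes as M/d³ (the gradient of a 1/d² field).
Io: (8.9 × 10²²) / (4.2 × 10⁸)³ = 1.201 × 10⁻³
Amalthea: (2.1 × 10¹⁸) / (1.8 × 10⁸)³ = 3.601 × 10⁻⁷
Ratio (larger/smaller) = 3300

Io, by a factor of ≈ 3300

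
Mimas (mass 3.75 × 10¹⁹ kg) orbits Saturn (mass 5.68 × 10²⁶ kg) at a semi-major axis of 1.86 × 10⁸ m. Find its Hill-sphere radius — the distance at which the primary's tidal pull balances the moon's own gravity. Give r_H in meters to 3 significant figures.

5.21 × 10⁵ m

r_H ≈ a (m/3M)^(1/3)
    = (1.86 × 10⁸) × (3.75 × 10¹⁹ / (3 × 5.68 × 10²⁶))^(1/3)
    = 5.21 × 10⁵ m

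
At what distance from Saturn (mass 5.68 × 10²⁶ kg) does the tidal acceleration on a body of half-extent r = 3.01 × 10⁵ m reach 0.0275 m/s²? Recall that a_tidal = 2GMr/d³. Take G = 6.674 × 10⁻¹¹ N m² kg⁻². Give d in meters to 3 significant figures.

2GMr/d³ = a_tidal  ⇒  d = (2GMr / a_tidal)^(1/3)
d = (2 × 6.674×10⁻¹¹ × (5.68 × 10²⁶) × (3.01 × 10⁵) / (0.0275))^(1/3)
  = 9.40 × 10⁷ m

9.40 × 10⁷ m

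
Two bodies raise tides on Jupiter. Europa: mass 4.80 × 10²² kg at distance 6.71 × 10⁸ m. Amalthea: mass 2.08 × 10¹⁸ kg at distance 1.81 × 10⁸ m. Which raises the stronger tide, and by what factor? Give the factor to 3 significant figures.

Tidal acceleration ∝ M/d³, so compare M/d³ for each.
Europa: (4.80 × 10²²) / (6.71 × 10⁸)³ = 1.589 × 10⁻⁴
Amalthea: (2.08 × 10¹⁸) / (1.81 × 10⁸)³ = 3.508 × 10⁻⁷
Ratio (larger/smaller) = 453

Europa, by a factor of ≈ 453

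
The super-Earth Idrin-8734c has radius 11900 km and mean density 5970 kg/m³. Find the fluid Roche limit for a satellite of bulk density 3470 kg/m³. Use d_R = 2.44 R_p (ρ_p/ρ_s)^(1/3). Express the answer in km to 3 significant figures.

34800 km

d_R = 2.44 × 11900 km × (5970/3470)^(1/3)
    = 34800 km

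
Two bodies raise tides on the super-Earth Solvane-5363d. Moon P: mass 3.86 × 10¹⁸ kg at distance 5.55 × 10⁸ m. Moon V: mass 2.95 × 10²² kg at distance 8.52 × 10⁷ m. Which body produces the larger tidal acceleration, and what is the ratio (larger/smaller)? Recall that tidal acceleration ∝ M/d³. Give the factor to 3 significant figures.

Tidal acceleration ∝ M/d³, so compare M/d³ for each.
Moon P: (3.86 × 10¹⁸) / (5.55 × 10⁸)³ = 2.258 × 10⁻⁸
Moon V: (2.95 × 10²²) / (8.52 × 10⁷)³ = 4.770 × 10⁻²
Ratio (larger/smaller) = 2.11 × 10⁶

Moon V, by a factor of ≈ 2.11 × 10⁶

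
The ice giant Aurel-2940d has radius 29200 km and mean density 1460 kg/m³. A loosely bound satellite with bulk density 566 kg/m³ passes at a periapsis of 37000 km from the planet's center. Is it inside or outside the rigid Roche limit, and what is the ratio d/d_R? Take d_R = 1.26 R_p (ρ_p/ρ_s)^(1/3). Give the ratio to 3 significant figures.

d_R = 1.26 × (29200 km) × (1460/566)^(1/3) = 50460 km
d/d_R = (37000) / (50460) = 0.733
Since d/d_R < 1, the body is inside the Roche limit.

inside; d/d_R ≈ 0.733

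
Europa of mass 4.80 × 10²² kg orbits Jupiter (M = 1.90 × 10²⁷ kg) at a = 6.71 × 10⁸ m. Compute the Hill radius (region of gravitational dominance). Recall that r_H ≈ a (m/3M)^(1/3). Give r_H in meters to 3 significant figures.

r_H ≈ a (m/3M)^(1/3)
    = (6.71 × 10⁸) × (4.80 × 10²² / (3 × 1.90 × 10²⁷))^(1/3)
    = 1.37 × 10⁷ m

1.37 × 10⁷ m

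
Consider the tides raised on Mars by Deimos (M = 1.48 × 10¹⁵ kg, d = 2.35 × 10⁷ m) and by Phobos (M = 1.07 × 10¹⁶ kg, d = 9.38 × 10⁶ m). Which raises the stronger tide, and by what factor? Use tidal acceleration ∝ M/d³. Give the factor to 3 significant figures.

Compare M/d³ for the two perturbers:
Deimos: (1.48 × 10¹⁵) / (2.35 × 10⁷)³ = 1.140 × 10⁻⁷
Phobos: (1.07 × 10¹⁶) / (9.38 × 10⁶)³ = 1.297 × 10⁻⁵
Ratio (larger/smaller) = 114

Phobos, by a factor of ≈ 114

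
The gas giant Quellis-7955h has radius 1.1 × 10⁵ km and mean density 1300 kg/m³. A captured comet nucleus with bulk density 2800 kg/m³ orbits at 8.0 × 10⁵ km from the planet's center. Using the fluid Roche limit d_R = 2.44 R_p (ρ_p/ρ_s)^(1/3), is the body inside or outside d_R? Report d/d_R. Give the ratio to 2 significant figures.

d_R = 2.44 × (1.1 × 10⁵ km) × (1300/2800)^(1/3) = 2.078 × 10⁵ km
d/d_R = (8.0 × 10⁵) / (2.078 × 10⁵) = 3.8
Since d/d_R > 1, the body is outside the Roche limit.

outside; d/d_R ≈ 3.8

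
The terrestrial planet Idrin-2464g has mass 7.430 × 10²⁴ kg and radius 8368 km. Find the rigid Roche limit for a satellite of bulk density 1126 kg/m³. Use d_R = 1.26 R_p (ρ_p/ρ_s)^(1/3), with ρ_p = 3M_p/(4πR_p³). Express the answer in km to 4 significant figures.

14660 km

ρ_p = 3M_p/(4πR_p³) = 3 × (7.430 × 10²⁴) / (4π × (8.368 × 10⁶ m)³) = 3027 kg/m³
d_R = 1.26 × 8368 km × (3027/1126)^(1/3)
    = 14660 km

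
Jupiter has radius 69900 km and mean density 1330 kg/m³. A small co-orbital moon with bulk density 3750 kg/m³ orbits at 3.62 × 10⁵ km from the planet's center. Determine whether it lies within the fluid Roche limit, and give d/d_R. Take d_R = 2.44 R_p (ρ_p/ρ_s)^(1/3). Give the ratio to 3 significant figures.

outside; d/d_R ≈ 3.00

d_R = 2.44 × (69900 km) × (1330/3750)^(1/3) = 1.207 × 10⁵ km
d/d_R = (3.62 × 10⁵) / (1.207 × 10⁵) = 3.00
Since d/d_R > 1, the body is outside the Roche limit.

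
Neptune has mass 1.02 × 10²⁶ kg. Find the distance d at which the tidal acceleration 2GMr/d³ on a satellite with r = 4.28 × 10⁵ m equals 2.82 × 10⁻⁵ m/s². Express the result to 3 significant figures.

2GMr/d³ = a_tidal  ⇒  d = (2GMr / a_tidal)^(1/3)
d = (2 × 6.674×10⁻¹¹ × (1.02 × 10²⁶) × (4.28 × 10⁵) / (2.82 × 10⁻⁵))^(1/3)
  = 5.91 × 10⁸ m

5.91 × 10⁸ m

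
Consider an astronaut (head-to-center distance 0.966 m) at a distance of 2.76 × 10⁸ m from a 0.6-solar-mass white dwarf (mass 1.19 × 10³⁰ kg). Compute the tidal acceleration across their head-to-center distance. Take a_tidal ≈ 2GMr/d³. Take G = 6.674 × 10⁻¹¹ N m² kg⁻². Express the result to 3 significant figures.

7.30 × 10⁻⁶ m/s²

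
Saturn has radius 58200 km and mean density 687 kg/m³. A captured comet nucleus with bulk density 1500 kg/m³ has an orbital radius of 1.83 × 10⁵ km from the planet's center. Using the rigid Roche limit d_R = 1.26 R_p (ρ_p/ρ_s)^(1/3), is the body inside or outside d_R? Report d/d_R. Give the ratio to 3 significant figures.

d_R = 1.26 × (58200 km) × (687/1500)^(1/3) = 56530 km
d/d_R = (1.83 × 10⁵) / (56530) = 3.24
Since d/d_R > 1, the body is outside the Roche limit.

outside; d/d_R ≈ 3.24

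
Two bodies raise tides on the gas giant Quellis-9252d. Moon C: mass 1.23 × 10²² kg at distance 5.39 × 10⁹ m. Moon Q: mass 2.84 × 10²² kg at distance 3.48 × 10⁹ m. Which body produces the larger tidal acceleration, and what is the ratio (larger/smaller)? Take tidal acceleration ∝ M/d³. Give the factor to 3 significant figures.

Compare M/d³ for the two perturbers:
Moon C: (1.23 × 10²²) / (5.39 × 10⁹)³ = 7.855 × 10⁻⁸
Moon Q: (2.84 × 10²²) / (3.48 × 10⁹)³ = 6.739 × 10⁻⁷
Ratio (larger/smaller) = 8.58

Moon Q, by a factor of ≈ 8.58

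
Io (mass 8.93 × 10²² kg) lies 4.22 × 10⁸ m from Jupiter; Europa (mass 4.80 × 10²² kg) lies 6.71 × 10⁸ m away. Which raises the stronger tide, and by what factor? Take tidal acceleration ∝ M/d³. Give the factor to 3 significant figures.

Tidal acceleration ∝ M/d³, so compare M/d³ for each.
Io: (8.93 × 10²²) / (4.22 × 10⁸)³ = 1.188 × 10⁻³
Europa: (4.80 × 10²²) / (6.71 × 10⁸)³ = 1.589 × 10⁻⁴
Ratio (larger/smaller) = 7.48

Io, by a factor of ≈ 7.48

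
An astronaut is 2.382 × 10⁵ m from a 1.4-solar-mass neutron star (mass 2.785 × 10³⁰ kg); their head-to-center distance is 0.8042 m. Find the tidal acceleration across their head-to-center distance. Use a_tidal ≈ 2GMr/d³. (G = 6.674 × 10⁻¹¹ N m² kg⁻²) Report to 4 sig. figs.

Since r ≪ d, expand the inverse-square field across one radius to get the leading 2GMr/d³ term.
Δa = 2GMr/d³
   = 2 × (6.674 × 10⁻¹¹) × (2.785 × 10³⁰) × (0.8042) / (2.382 × 10⁵)³
   = 2.212 × 10⁴ m/s²

2.212 × 10⁴ m/s²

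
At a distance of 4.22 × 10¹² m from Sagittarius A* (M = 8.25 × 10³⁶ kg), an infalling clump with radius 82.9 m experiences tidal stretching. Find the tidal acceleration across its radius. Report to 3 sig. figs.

Δg = 2GMr/d³
   = 2 × (6.674 × 10⁻¹¹) × (8.25 × 10³⁶) × (82.9) / (4.22 × 10¹²)³
   = 1.21 × 10⁻⁹ m/s²

1.21 × 10⁻⁹ m/s²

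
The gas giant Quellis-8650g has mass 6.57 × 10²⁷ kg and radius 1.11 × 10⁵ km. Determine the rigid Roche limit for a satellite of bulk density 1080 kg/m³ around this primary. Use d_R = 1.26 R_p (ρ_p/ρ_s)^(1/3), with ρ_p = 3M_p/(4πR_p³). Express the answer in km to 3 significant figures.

ρ_p = 3M_p/(4πR_p³) = 3 × (6.57 × 10²⁷) / (4π × (1.11 × 10⁸ m)³) = 1150 kg/m³
d_R = 1.26 × 1.11 × 10⁵ km × (1150/1080)^(1/3)
    = 1.43 × 10⁵ km

1.43 × 10⁵ km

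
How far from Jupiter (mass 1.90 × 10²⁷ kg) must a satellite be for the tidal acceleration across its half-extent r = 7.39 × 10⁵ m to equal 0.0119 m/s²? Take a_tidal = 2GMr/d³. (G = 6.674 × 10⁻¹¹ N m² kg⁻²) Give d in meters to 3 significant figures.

2GMr/d³ = a_tidal  ⇒  d = (2GMr / a_tidal)^(1/3)
d = (2 × 6.674×10⁻¹¹ × (1.90 × 10²⁷) × (7.39 × 10⁵) / (0.0119))^(1/3)
  = 2.51 × 10⁸ m

2.51 × 10⁸ m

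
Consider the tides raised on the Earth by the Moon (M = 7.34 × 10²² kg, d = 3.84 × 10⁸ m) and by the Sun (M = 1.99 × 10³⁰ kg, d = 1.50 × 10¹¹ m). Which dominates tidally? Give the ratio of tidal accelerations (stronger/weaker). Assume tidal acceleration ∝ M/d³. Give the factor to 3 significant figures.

The Moon, by a factor of ≈ 2.20

The tide-raising term goes as M/d³ (the gradient of a 1/d² field).
The Moon: (7.34 × 10²²) / (3.84 × 10⁸)³ = 1.296 × 10⁻³
The Sun: (1.99 × 10³⁰) / (1.50 × 10¹¹)³ = 5.896 × 10⁻⁴
Ratio (larger/smaller) = 2.20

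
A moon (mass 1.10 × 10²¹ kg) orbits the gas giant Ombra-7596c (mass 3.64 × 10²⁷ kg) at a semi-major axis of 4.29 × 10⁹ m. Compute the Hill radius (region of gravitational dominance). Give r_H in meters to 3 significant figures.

r_H ≈ a (m/3M)^(1/3)
    = (4.29 × 10⁹) × (1.10 × 10²¹ / (3 × 3.64 × 10²⁷))^(1/3)
    = 2.00 × 10⁷ m

2.00 × 10⁷ m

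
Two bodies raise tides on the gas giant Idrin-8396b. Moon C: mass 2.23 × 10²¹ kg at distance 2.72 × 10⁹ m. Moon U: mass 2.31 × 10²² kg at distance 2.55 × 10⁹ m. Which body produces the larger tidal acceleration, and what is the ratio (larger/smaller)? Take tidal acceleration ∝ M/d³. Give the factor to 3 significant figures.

Compare M/d³ for the two perturbers:
Moon C: (2.23 × 10²¹) / (2.72 × 10⁹)³ = 1.108 × 10⁻⁷
Moon U: (2.31 × 10²²) / (2.55 × 10⁹)³ = 1.393 × 10⁻⁶
Ratio (larger/smaller) = 12.6

Moon U, by a factor of ≈ 12.6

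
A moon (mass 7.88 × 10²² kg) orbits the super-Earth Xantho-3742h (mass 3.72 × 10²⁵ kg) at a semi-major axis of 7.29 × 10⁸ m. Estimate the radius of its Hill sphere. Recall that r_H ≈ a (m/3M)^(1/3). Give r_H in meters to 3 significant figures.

r_H ≈ a (m/3M)^(1/3)
    = (7.29 × 10⁸) × (7.88 × 10²² / (3 × 3.72 × 10²⁵))^(1/3)
    = 6.49 × 10⁷ m

6.49 × 10⁷ m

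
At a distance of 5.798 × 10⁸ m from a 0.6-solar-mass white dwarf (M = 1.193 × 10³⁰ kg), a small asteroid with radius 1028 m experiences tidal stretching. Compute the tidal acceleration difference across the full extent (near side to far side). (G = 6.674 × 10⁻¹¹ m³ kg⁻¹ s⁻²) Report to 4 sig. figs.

1.680 × 10⁻³ m/s²

Differencing GM/(d−r)² and GM/(d+r)² to first order in r/d gives 4GMr/d³.
Δa = 4GMr/d³
   = 4 × (6.674 × 10⁻¹¹) × (1.193 × 10³⁰) × (1028) / (5.798 × 10⁸)³
   = 1.680 × 10⁻³ m/s²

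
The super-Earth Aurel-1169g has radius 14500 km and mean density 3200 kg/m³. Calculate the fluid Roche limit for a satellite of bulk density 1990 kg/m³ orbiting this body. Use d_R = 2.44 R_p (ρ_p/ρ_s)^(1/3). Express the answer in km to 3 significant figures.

41400 km

d_R = 2.44 × 14500 km × (3200/1990)^(1/3)
    = 41400 km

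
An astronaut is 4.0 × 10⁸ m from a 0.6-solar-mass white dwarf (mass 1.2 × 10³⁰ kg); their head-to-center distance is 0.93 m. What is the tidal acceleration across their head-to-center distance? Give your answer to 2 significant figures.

2.3 × 10⁻⁶ m/s²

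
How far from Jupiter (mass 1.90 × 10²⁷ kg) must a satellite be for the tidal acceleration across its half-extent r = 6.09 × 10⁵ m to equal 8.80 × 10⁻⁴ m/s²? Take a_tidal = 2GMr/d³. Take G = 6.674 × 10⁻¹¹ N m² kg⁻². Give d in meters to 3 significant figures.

2GMr/d³ = a_tidal  ⇒  d = (2GMr / a_tidal)^(1/3)
d = (2 × 6.674×10⁻¹¹ × (1.90 × 10²⁷) × (6.09 × 10⁵) / (8.80 × 10⁻⁴))^(1/3)
  = 5.60 × 10⁸ m

5.60 × 10⁸ m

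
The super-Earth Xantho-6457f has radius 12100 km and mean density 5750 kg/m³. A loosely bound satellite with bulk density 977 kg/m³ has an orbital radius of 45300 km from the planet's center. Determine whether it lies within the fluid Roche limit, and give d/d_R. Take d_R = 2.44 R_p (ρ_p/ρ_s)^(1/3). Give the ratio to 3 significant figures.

inside; d/d_R ≈ 0.850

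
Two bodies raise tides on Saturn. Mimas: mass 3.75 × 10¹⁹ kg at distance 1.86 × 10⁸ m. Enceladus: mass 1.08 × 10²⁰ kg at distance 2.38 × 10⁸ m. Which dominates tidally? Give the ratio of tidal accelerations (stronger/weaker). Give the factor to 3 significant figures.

Enceladus, by a factor of ≈ 1.37

Tidal acceleration ∝ M/d³, so compare M/d³ for each.
Mimas: (3.75 × 10¹⁹) / (1.86 × 10⁸)³ = 5.828 × 10⁻⁶
Enceladus: (1.08 × 10²⁰) / (2.38 × 10⁸)³ = 8.011 × 10⁻⁶
Ratio (larger/smaller) = 1.37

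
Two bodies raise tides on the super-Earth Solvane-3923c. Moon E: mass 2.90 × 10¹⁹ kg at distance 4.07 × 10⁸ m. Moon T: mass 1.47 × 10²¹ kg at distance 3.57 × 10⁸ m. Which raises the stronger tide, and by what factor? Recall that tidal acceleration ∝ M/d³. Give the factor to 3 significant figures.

Compare M/d³ for the two perturbers:
Moon E: (2.90 × 10¹⁹) / (4.07 × 10⁸)³ = 4.301 × 10⁻⁷
Moon T: (1.47 × 10²¹) / (3.57 × 10⁸)³ = 3.231 × 10⁻⁵
Ratio (larger/smaller) = 75.1

Moon T, by a factor of ≈ 75.1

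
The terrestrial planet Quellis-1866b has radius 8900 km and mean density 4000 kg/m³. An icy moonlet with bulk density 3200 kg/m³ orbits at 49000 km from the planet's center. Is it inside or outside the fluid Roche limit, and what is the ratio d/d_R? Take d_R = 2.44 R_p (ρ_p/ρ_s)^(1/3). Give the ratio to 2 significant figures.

outside; d/d_R ≈ 2.1

d_R = 2.44 × (8900 km) × (4000/3200)^(1/3) = 23390 km
d/d_R = (49000) / (23390) = 2.1
Since d/d_R > 1, the body is outside the Roche limit.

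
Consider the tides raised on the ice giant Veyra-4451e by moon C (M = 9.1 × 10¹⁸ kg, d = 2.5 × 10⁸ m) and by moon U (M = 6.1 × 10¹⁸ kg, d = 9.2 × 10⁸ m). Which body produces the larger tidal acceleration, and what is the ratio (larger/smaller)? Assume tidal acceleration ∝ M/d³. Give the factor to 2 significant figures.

Moon C, by a factor of ≈ 74

Compare M/d³ for the two perturbers:
Moon C: (9.1 × 10¹⁸) / (2.5 × 10⁸)³ = 5.824 × 10⁻⁷
Moon U: (6.1 × 10¹⁸) / (9.2 × 10⁸)³ = 7.834 × 10⁻⁹
Ratio (larger/smaller) = 74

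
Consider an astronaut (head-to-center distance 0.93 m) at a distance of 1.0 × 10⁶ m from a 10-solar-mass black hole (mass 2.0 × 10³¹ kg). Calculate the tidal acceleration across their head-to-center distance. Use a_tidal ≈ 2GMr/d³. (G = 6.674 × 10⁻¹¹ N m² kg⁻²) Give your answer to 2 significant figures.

Δg = 2GMr/d³
   = 2 × (6.674 × 10⁻¹¹) × (2.0 × 10³¹) × (0.93) / (1.0 × 10⁶)³
   = 2.5 × 10³ m/s²

2.5 × 10³ m/s²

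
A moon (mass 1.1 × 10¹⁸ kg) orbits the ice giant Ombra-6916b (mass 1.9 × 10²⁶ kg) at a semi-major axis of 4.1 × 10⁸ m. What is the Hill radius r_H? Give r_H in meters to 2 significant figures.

r_H ≈ a (m/3M)^(1/3)
    = (4.1 × 10⁸) × (1.1 × 10¹⁸ / (3 × 1.9 × 10²⁶))^(1/3)
    = 5.1 × 10⁵ m

5.1 × 10⁵ m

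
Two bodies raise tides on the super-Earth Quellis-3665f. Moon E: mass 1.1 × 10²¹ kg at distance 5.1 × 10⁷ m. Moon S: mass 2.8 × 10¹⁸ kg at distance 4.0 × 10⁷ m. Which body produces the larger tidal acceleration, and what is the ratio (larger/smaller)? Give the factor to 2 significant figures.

Moon E, by a factor of ≈ 190

Compare M/d³ for the two perturbers:
Moon E: (1.1 × 10²¹) / (5.1 × 10⁷)³ = 8.292 × 10⁻³
Moon S: (2.8 × 10¹⁸) / (4.0 × 10⁷)³ = 4.375 × 10⁻⁵
Ratio (larger/smaller) = 190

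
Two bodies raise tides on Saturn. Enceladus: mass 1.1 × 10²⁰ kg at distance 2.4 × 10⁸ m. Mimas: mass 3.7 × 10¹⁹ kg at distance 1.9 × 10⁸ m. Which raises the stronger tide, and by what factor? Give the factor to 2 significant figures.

Enceladus, by a factor of ≈ 1.5

The tide-raising term goes as M/d³ (the gradient of a 1/d² field).
Enceladus: (1.1 × 10²⁰) / (2.4 × 10⁸)³ = 7.957 × 10⁻⁶
Mimas: (3.7 × 10¹⁹) / (1.9 × 10⁸)³ = 5.394 × 10⁻⁶
Ratio (larger/smaller) = 1.5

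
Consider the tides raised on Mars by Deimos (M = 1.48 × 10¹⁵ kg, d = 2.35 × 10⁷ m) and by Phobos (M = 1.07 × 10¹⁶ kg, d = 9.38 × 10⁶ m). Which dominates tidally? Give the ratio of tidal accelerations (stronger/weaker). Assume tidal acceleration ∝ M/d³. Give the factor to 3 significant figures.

Phobos, by a factor of ≈ 114

Compare M/d³ for the two perturbers:
Deimos: (1.48 × 10¹⁵) / (2.35 × 10⁷)³ = 1.140 × 10⁻⁷
Phobos: (1.07 × 10¹⁶) / (9.38 × 10⁶)³ = 1.297 × 10⁻⁵
Ratio (larger/smaller) = 114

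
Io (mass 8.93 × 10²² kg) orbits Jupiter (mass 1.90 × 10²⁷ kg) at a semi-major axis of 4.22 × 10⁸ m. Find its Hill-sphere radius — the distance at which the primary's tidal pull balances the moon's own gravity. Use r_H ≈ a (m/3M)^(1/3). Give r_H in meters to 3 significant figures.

r_H ≈ a (m/3M)^(1/3)
    = (4.22 × 10⁸) × (8.93 × 10²² / (3 × 1.90 × 10²⁷))^(1/3)
    = 1.06 × 10⁷ m

1.06 × 10⁷ m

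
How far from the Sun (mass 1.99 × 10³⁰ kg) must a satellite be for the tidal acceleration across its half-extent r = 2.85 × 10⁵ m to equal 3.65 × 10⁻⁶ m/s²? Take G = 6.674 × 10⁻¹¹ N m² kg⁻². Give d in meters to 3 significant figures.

2GMr/d³ = a_tidal  ⇒  d = (2GMr / a_tidal)^(1/3)
d = (2 × 6.674×10⁻¹¹ × (1.99 × 10³⁰) × (2.85 × 10⁵) / (3.65 × 10⁻⁶))^(1/3)
  = 2.75 × 10¹⁰ m

2.75 × 10¹⁰ m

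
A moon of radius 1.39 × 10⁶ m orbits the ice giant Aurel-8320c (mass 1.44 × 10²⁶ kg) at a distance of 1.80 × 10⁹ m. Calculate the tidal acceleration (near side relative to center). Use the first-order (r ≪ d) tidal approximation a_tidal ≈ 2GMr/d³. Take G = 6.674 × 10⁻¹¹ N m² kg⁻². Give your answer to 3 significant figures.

4.58 × 10⁻⁶ m/s²

a_tidal = 2GMr/d³
        = 2 × (6.674 × 10⁻¹¹) × (1.44 × 10²⁶) × (1.39 × 10⁶) / (1.80 × 10⁹)³
        = 4.58 × 10⁻⁶ m/s²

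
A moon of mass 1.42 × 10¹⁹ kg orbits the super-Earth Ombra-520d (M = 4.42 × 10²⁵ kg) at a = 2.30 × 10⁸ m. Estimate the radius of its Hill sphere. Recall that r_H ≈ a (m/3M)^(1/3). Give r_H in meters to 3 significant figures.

1.09 × 10⁶ m

r_H ≈ a (m/3M)^(1/3)
    = (2.30 × 10⁸) × (1.42 × 10¹⁹ / (3 × 4.42 × 10²⁵))^(1/3)
    = 1.09 × 10⁶ m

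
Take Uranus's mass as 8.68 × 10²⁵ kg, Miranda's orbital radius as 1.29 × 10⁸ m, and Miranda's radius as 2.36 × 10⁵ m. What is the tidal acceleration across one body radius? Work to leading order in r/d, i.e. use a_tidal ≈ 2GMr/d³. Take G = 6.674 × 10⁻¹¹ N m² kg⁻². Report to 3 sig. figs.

1.27 × 10⁻³ m/s²

a_tidal = 2GMr/d³
        = 2 × (6.674 × 10⁻¹¹) × (8.68 × 10²⁵) × (2.36 × 10⁵) / (1.29 × 10⁸)³
        = 1.27 × 10⁻³ m/s²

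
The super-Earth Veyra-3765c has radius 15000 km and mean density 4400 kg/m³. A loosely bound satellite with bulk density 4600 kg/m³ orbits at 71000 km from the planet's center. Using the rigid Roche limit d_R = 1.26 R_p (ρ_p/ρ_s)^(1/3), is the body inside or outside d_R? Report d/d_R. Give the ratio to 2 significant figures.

d_R = 1.26 × (15000 km) × (4400/4600)^(1/3) = 18620 km
d/d_R = (71000) / (18620) = 3.8
Since d/d_R > 1, the body is outside the Roche limit.

outside; d/d_R ≈ 3.8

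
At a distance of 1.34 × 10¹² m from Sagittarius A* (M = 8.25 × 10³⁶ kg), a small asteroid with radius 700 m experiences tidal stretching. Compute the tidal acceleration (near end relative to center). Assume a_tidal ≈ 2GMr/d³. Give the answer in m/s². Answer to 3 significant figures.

3.20 × 10⁻⁷ m/s²

a_tidal = 2GMr/d³
        = 2 × (6.674 × 10⁻¹¹) × (8.25 × 10³⁶) × (700) / (1.34 × 10¹²)³
        = 3.20 × 10⁻⁷ m/s²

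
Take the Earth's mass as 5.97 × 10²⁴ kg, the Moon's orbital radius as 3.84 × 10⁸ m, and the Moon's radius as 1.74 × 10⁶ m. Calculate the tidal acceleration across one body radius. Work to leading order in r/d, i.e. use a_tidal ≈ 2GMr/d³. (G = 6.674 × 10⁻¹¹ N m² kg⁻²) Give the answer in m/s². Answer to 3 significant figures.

2.45 × 10⁻⁵ m/s²

Δa = 2GMr/d³
   = 2 × (6.674 × 10⁻¹¹) × (5.97 × 10²⁴) × (1.74 × 10⁶) / (3.84 × 10⁸)³
   = 2.45 × 10⁻⁵ m/s²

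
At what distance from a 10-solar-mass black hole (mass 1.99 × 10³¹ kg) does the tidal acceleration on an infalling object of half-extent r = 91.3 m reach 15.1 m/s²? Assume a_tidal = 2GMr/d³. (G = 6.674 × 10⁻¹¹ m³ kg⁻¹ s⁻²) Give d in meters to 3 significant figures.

2.52 × 10⁷ m

2GMr/d³ = a_tidal  ⇒  d = (2GMr / a_tidal)^(1/3)
d = (2 × 6.674×10⁻¹¹ × (1.99 × 10³¹) × (91.3) / (15.1))^(1/3)
  = 2.52 × 10⁷ m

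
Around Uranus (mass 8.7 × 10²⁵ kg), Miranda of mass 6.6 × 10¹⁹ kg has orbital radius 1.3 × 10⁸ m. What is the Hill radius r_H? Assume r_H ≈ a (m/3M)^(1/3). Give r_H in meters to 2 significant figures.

8.2 × 10⁵ m

r_H ≈ a (m/3M)^(1/3)
    = (1.3 × 10⁸) × (6.6 × 10¹⁹ / (3 × 8.7 × 10²⁵))^(1/3)
    = 8.2 × 10⁵ m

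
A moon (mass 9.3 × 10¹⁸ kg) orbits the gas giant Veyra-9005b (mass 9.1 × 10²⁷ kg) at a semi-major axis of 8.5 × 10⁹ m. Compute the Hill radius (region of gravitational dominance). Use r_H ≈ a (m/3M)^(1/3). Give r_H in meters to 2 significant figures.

5.9 × 10⁶ m

r_H ≈ a (m/3M)^(1/3)
    = (8.5 × 10⁹) × (9.3 × 10¹⁸ / (3 × 9.1 × 10²⁷))^(1/3)
    = 5.9 × 10⁶ m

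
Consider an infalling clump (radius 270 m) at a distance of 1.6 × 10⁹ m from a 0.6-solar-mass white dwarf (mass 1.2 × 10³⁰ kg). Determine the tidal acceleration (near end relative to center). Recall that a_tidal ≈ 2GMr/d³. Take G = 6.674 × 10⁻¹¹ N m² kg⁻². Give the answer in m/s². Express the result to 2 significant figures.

Δa = 2GMr/d³
   = 2 × (6.674 × 10⁻¹¹) × (1.2 × 10³⁰) × (270) / (1.6 × 10⁹)³
   = 1.1 × 10⁻⁵ m/s²

1.1 × 10⁻⁵ m/s²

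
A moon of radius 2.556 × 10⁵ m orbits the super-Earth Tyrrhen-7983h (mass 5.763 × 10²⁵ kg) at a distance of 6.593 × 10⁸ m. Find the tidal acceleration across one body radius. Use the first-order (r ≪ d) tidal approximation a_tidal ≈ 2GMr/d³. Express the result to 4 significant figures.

6.861 × 10⁻⁶ m/s²

a_tidal = 2GMr/d³
        = 2 × (6.674 × 10⁻¹¹) × (5.763 × 10²⁵) × (2.556 × 10⁵) / (6.593 × 10⁸)³
        = 6.861 × 10⁻⁶ m/s²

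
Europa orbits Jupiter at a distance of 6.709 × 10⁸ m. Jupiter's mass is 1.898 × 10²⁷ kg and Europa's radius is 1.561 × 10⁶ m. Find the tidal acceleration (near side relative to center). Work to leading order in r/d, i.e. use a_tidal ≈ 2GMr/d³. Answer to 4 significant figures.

1.310 × 10⁻³ m/s²

The tidal stretch is the gradient of GM/d² times the body's extent r, hence the 1/d³ dependence.
Δg = 2GMr/d³
   = 2 × (6.674 × 10⁻¹¹) × (1.898 × 10²⁷) × (1.561 × 10⁶) / (6.709 × 10⁸)³
   = 1.310 × 10⁻³ m/s²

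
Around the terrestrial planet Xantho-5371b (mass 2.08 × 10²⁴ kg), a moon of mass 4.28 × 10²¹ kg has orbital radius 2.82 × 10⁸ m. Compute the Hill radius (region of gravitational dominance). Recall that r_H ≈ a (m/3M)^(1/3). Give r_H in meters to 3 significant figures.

2.49 × 10⁷ m

r_H ≈ a (m/3M)^(1/3)
    = (2.82 × 10⁸) × (4.28 × 10²¹ / (3 × 2.08 × 10²⁴))^(1/3)
    = 2.49 × 10⁷ m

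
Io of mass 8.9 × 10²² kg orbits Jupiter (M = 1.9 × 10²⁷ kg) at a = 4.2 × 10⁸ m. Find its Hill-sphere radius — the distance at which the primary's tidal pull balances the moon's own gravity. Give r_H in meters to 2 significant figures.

1.0 × 10⁷ m

r_H ≈ a (m/3M)^(1/3)
    = (4.2 × 10⁸) × (8.9 × 10²² / (3 × 1.9 × 10²⁷))^(1/3)
    = 1.0 × 10⁷ m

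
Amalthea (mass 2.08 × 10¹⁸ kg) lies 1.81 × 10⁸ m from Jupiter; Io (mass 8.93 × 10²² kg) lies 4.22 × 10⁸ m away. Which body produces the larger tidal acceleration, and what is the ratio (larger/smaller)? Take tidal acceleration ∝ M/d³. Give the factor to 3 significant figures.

Tidal stretch scales as M/d³; compute that for each body.
Amalthea: (2.08 × 10¹⁸) / (1.81 × 10⁸)³ = 3.508 × 10⁻⁷
Io: (8.93 × 10²²) / (4.22 × 10⁸)³ = 1.188 × 10⁻³
Ratio (larger/smaller) = 3390

Io, by a factor of ≈ 3390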